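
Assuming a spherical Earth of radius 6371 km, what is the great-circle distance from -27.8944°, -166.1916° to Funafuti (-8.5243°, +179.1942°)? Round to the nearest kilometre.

Δλ = 179.1942 − -166.1916 = 345.3858°; wrapped into (−180°, 180°]: -14.6142°.
Δφ = -8.5243 − -27.8944 = 19.3701°.
a = sin²(Δφ/2) + cos φ₁ · cos φ₂ · sin²(Δλ/2) = 0.042441.
c = 2·atan2(√a, √(1−a)) = 0.41500 rad → d = 6371·c ≈ 2643.95 km.

2644 km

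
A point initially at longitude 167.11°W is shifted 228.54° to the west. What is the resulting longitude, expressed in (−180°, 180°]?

Start at -167.11°; shift −228.54° → -395.65°.
-395.65° lies outside (−180°, 180°]; add 360° → -35.65°.

35.65°W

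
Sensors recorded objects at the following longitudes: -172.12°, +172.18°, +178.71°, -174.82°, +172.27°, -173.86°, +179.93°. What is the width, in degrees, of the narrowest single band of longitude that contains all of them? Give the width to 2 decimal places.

15.70°

Sort the longitudes: -174.82°, -173.86°, -172.12°, +172.18°, +172.27°, +178.71°, +179.93°.
Eastward gaps between consecutive values (wrapping around): 0.96°, 1.74°, 344.30°, 0.09°, 6.44°, 1.22°, 5.25°.
Largest gap = 344.30° ⇒ minimal covering band is its complement: 360° − 344.30° = 15.70°.
Band runs from +172.18° eastward to -172.12°, crossing the antimeridian.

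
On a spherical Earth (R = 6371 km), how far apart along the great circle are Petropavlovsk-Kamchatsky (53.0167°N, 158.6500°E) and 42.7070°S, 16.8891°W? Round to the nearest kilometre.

18822 km

Δλ = -16.8891 − 158.6500 = -175.5391°.
Δφ = -42.7070 − 53.0167 = -95.7237°.
a = sin²(Δφ/2) + cos φ₁ · cos φ₂ · sin²(Δλ/2) = 0.991258.
c = 2·atan2(√a, √(1−a)) = 2.95432 rad → d = 6371·c ≈ 18821.97 km.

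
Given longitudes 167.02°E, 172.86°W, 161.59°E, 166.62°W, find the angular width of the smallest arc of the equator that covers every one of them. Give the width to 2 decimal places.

Sort the longitudes: -172.86°, -166.62°, +161.59°, +167.02°.
Eastward gaps between consecutive values (wrapping around): 6.24°, 328.21°, 5.43°, 20.12°.
Largest gap = 328.21° ⇒ minimal covering band is its complement: 360° − 328.21° = 31.79°.
Band runs from +161.59° eastward to -166.62°, crossing the antimeridian.

31.79°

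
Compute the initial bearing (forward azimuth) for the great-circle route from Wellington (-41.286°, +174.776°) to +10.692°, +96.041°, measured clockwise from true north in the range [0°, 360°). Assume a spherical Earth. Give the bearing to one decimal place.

285.4°

Δλ = 96.041 − 174.776 = -78.735°.
θ = atan2( sin Δλ · cos φ₂ , cos φ₁ · sin φ₂ − sin φ₁ · cos φ₂ · cos Δλ )
  = atan2(-0.96371, 0.26607) = -74.566° → normalised to [0°, 360°): 285.434°.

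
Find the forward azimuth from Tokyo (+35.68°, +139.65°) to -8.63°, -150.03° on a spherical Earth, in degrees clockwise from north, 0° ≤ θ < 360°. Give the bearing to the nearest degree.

Δλ = -150.03 − 139.65 = -289.68°; wrapped into (−180°, 180°]: 70.32°.
θ = atan2( sin Δλ · cos φ₂ , cos φ₁ · sin φ₂ − sin φ₁ · cos φ₂ · cos Δλ )
  = atan2(0.93093, -0.31608) = 108.754° → normalised to [0°, 360°): 108.754°.

109°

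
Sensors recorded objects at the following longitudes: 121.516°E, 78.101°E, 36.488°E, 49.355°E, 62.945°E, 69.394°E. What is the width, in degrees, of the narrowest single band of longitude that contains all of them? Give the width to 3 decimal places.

Sort the longitudes: +36.488°, +49.355°, +62.945°, +69.394°, +78.101°, +121.516°.
Eastward gaps between consecutive values (wrapping around): 12.867°, 13.590°, 6.449°, 8.707°, 43.415°, 274.972°.
Largest gap = 274.972° ⇒ minimal covering band is its complement: 360° − 274.972° = 85.028°.
Band runs from +36.488° eastward to +121.516°.

85.028°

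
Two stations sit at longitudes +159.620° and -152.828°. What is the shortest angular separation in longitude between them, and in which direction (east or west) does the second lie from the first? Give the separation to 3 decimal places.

47.552° east

Raw difference: -152.828 − 159.620 = -312.448°.
Normalise into (−180°, 180°]: -312.448° + 360° = 47.552°.
Positive ⇒ the second point lies to the east; separation 47.552°.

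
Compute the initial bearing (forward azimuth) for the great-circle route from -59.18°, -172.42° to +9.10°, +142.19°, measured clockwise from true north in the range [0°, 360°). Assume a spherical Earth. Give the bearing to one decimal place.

313.9°

Δλ = 142.19 − -172.42 = 314.61°; wrapped into (−180°, 180°]: -45.39°.
θ = atan2( sin Δλ · cos φ₂ , cos φ₁ · sin φ₂ − sin φ₁ · cos φ₂ · cos Δλ )
  = atan2(-0.70294, 0.67654) = -46.096° → normalised to [0°, 360°): 313.904°.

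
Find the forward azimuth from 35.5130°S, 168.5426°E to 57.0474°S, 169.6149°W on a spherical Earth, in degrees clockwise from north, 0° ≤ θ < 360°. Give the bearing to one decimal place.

152.6°

Δλ = -169.6149 − 168.5426 = -338.1575°; wrapped into (−180°, 180°]: 21.8425°.
θ = atan2( sin Δλ · cos φ₂ , cos φ₁ · sin φ₂ − sin φ₁ · cos φ₂ · cos Δλ )
  = atan2(0.20238, -0.38974) = 152.559° → normalised to [0°, 360°): 152.559°.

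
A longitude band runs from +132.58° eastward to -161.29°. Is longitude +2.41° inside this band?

No

Band width going east from +132.58° to -161.29°: ((-161.29 − 132.58) mod 360) = 66.13°.
Offset of +2.41° east of the west edge: ((2.41 − 132.58) mod 360) = 229.83°.
229.83° > 66.13° ⇒ outside.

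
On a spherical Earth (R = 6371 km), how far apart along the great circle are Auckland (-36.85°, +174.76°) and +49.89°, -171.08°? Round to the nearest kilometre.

Δλ = -171.08 − 174.76 = -345.84°; wrapped into (−180°, 180°]: 14.16°.
Δφ = 49.89 − -36.85 = 86.74°.
a = sin²(Δφ/2) + cos φ₁ · cos φ₂ · sin²(Δλ/2) = 0.479398.
c = 2·atan2(√a, √(1−a)) = 1.52958 rad → d = 6371·c ≈ 9744.96 km.

9745 km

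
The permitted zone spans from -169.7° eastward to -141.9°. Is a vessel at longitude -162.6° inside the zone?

Band width going east from -169.7° to -141.9°: ((-141.9 − -169.7) mod 360) = 27.8°.
Offset of -162.6° east of the west edge: ((-162.6 − -169.7) mod 360) = 7.1°.
7.1° ≤ 27.8° ⇒ inside.

Yes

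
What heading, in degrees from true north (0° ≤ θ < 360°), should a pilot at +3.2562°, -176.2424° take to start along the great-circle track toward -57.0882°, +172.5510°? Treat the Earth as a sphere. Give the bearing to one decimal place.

186.9°

Δλ = 172.5510 − -176.2424 = 348.7934°; wrapped into (−180°, 180°]: -11.2066°.
θ = atan2( sin Δλ · cos φ₂ , cos φ₁ · sin φ₂ − sin φ₁ · cos φ₂ · cos Δλ )
  = atan2(-0.10560, -0.86843) = -173.067° → normalised to [0°, 360°): 186.933°.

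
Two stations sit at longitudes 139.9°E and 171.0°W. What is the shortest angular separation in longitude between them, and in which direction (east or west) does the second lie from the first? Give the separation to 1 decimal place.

Raw difference: -171.0 − 139.9 = -310.9°.
Normalise into (−180°, 180°]: -310.9° + 360° = 49.1°.
Positive ⇒ the second point lies to the east; separation 49.1°.

49.1° east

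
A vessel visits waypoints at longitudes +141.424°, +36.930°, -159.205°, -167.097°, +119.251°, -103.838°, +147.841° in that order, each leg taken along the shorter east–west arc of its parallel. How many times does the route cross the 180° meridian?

4

Leg 1: +141.424° → +36.930°, shortest Δλ = -104.494° (west) — does not cross 180°.
Leg 2: +36.930° → -159.205°, shortest Δλ = 163.865° (east) — crosses 180°.
Leg 3: -159.205° → -167.097°, shortest Δλ = -7.892° (west) — does not cross 180°.
Leg 4: -167.097° → +119.251°, shortest Δλ = -73.652° (west) — crosses 180°.
Leg 5: +119.251° → -103.838°, shortest Δλ = 136.911° (east) — crosses 180°.
Leg 6: -103.838° → +147.841°, shortest Δλ = -108.321° (west) — crosses 180°.
Total crossings: 4.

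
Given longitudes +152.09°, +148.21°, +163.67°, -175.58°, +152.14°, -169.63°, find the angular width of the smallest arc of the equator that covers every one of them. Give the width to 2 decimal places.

Sort the longitudes: -175.58°, -169.63°, +148.21°, +152.09°, +152.14°, +163.67°.
Eastward gaps between consecutive values (wrapping around): 5.95°, 317.84°, 3.88°, 0.05°, 11.53°, 20.75°.
Largest gap = 317.84° ⇒ minimal covering band is its complement: 360° − 317.84° = 42.16°.
Band runs from +148.21° eastward to -169.63°, crossing the antimeridian.

42.16°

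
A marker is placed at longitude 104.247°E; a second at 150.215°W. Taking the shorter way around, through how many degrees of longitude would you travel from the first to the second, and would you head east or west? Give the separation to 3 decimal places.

Raw difference: -150.215 − 104.247 = -254.462°.
Normalise into (−180°, 180°]: -254.462° + 360° = 105.538°.
Positive ⇒ the second point lies to the east; separation 105.538°.

105.538° east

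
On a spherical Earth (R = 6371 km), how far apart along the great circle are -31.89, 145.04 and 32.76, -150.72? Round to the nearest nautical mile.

Δλ = -150.72 − 145.04 = -295.76°; wrapped into (−180°, 180°]: 64.24°.
Δφ = 32.76 − -31.89 = 64.65°.
a = sin²(Δφ/2) + cos φ₁ · cos φ₂ · sin²(Δλ/2) = 0.487778.
c = 2·atan2(√a, √(1−a)) = 1.54635 rad → d = 6371·c ≈ 9851.80 km ≈ 5319.54 nmi.

5320 nmi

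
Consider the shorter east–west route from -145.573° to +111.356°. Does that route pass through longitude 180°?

Yes

Naïve |111.356 − -145.573| = 256.929° > 180°, so the shorter arc goes the other way round — across 180°.
Signed shortest Δλ = ((111.356 − -145.573 + 180) mod 360) − 180 = -103.071°.
Going west by 103.071° from -145.573° passes through 180° before reaching +111.356°.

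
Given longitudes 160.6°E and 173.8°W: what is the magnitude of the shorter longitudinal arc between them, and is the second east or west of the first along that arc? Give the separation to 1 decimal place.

25.6° east

Raw difference: -173.8 − 160.6 = -334.4°.
Normalise into (−180°, 180°]: -334.4° + 360° = 25.6°.
Positive ⇒ the second point lies to the east; separation 25.6°.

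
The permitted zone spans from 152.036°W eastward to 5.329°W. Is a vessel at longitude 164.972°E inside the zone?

Band width going east from -152.036° to -5.329°: ((-5.329 − -152.036) mod 360) = 146.707°.
Offset of +164.972° east of the west edge: ((164.972 − -152.036) mod 360) = 317.008°.
317.008° > 146.707° ⇒ outside.

No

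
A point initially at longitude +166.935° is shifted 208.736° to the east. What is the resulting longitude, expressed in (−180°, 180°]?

+15.671°

Start at +166.935°; shift +208.736° → +375.671°.
+375.671° lies outside (−180°, 180°]; subtract 360° → +15.671°.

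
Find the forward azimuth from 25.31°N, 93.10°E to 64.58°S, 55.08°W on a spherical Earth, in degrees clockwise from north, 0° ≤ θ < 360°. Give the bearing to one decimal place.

198.9°

Δλ = -55.08 − 93.10 = -148.18°.
θ = atan2( sin Δλ · cos φ₂ , cos φ₁ · sin φ₂ − sin φ₁ · cos φ₂ · cos Δλ )
  = atan2(-0.22632, -0.66056) = -161.087° → normalised to [0°, 360°): 198.913°.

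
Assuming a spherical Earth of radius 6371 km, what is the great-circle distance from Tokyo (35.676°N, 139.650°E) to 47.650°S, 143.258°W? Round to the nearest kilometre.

Δλ = -143.258 − 139.650 = -282.908°; wrapped into (−180°, 180°]: 77.092°.
Δφ = -47.650 − 35.676 = -83.326°.
a = sin²(Δφ/2) + cos φ₁ · cos φ₂ · sin²(Δλ/2) = 0.654384.
c = 2·atan2(√a, √(1−a)) = 1.88469 rad → d = 6371·c ≈ 12007.38 km.

12007 km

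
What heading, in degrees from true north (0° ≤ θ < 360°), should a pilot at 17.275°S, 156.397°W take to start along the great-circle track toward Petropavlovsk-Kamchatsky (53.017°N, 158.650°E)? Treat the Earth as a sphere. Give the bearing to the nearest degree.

334°

Δλ = 158.650 − -156.397 = 315.047°; wrapped into (−180°, 180°]: -44.953°.
θ = atan2( sin Δλ · cos φ₂ , cos φ₁ · sin φ₂ − sin φ₁ · cos φ₂ · cos Δλ )
  = atan2(-0.42503, 0.88920) = -25.547° → normalised to [0°, 360°): 334.453°.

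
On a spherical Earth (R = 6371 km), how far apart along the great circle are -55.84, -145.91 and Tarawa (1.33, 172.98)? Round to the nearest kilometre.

7360 km

Δλ = 172.98 − -145.91 = 318.89°; wrapped into (−180°, 180°]: -41.11°.
Δφ = 1.33 − -55.84 = 57.17°.
a = sin²(Δφ/2) + cos φ₁ · cos φ₂ · sin²(Δλ/2) = 0.298127.
c = 2·atan2(√a, √(1−a)) = 1.15519 rad → d = 6371·c ≈ 7359.71 km.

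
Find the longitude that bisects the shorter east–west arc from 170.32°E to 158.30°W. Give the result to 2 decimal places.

Signed shortest Δλ from +170.32° to -158.30° is +31.38°.
Midpoint longitude = +170.32° + (+31.38°)/2 = +170.32° + 15.69° = +186.01°.
Normalise into (−180°, 180°]: -173.99°.
(The naïve average (+170.32 + -158.30)/2 = 6.01° is on the wrong side of the globe.)

173.99°W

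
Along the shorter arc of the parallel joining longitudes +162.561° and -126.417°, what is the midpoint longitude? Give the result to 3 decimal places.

-161.928°

Signed shortest Δλ from +162.561° to -126.417° is +71.022°.
Midpoint longitude = +162.561° + (+71.022°)/2 = +162.561° + 35.511° = +198.072°.
Normalise into (−180°, 180°]: -161.928°.
(The naïve average (+162.561 + -126.417)/2 = 18.072° is on the wrong side of the globe.)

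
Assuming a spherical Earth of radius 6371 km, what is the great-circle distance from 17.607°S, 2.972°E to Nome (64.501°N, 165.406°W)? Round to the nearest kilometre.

14728 km

Δλ = -165.406 − 2.972 = -168.378°.
Δφ = 64.501 − -17.607 = 82.108°.
a = sin²(Δφ/2) + cos φ₁ · cos φ₂ · sin²(Δλ/2) = 0.837469.
c = 2·atan2(√a, √(1−a)) = 2.31168 rad → d = 6371·c ≈ 14727.69 km.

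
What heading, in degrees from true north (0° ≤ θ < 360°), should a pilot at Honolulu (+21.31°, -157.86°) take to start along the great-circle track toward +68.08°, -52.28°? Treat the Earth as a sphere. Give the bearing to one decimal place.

Δλ = -52.28 − -157.86 = 105.58°.
θ = atan2( sin Δλ · cos φ₂ , cos φ₁ · sin φ₂ − sin φ₁ · cos φ₂ · cos Δλ )
  = atan2(0.35959, 0.90071) = 21.764° → normalised to [0°, 360°): 21.764°.

21.8°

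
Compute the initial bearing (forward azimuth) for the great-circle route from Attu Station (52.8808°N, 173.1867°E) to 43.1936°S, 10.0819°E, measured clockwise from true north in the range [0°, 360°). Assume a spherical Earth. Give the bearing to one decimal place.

Δλ = 10.0819 − 173.1867 = -163.1048°.
θ = atan2( sin Δλ · cos φ₂ , cos φ₁ · sin φ₂ − sin φ₁ · cos φ₂ · cos Δλ )
  = atan2(-0.21188, 0.14318) = -55.951° → normalised to [0°, 360°): 304.049°.

304.0°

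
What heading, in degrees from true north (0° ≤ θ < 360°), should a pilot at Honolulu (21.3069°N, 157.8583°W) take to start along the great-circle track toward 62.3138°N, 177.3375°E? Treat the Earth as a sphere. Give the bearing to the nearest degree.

Δλ = 177.3375 − -157.8583 = 335.1958°; wrapped into (−180°, 180°]: -24.8042°.
θ = atan2( sin Δλ · cos φ₂ , cos φ₁ · sin φ₂ − sin φ₁ · cos φ₂ · cos Δλ )
  = atan2(-0.19492, 0.67172) = -16.182° → normalised to [0°, 360°): 343.818°.

344°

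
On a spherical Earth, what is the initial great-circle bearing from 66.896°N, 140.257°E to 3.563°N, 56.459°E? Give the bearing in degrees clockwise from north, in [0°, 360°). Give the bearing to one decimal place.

265.7°

Δλ = 56.459 − 140.257 = -83.798°.
θ = atan2( sin Δλ · cos φ₂ , cos φ₁ · sin φ₂ − sin φ₁ · cos φ₂ · cos Δλ )
  = atan2(-0.99223, -0.07479) = -94.311° → normalised to [0°, 360°): 265.689°.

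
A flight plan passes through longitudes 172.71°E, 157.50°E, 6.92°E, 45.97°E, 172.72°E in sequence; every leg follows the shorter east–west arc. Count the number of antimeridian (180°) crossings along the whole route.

Leg 1: +172.71° → +157.50°, shortest Δλ = -15.21° (west) — does not cross 180°.
Leg 2: +157.50° → +6.92°, shortest Δλ = -150.58° (west) — does not cross 180°.
Leg 3: +6.92° → +45.97°, shortest Δλ = 39.05° (east) — does not cross 180°.
Leg 4: +45.97° → +172.72°, shortest Δλ = 126.75° (east) — does not cross 180°.
Total crossings: 0.

0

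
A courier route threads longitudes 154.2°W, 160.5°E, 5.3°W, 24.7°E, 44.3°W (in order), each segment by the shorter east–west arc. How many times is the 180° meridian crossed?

1

Leg 1: -154.2° → +160.5°, shortest Δλ = -45.3° (west) — crosses 180°.
Leg 2: +160.5° → -5.3°, shortest Δλ = -165.8° (west) — does not cross 180°.
Leg 3: -5.3° → +24.7°, shortest Δλ = 30.0° (east) — does not cross 180°.
Leg 4: +24.7° → -44.3°, shortest Δλ = -69.0° (west) — does not cross 180°.
Total crossings: 1.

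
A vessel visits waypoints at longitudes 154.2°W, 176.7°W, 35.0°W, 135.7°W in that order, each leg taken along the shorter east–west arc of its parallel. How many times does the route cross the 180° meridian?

0

Leg 1: -154.2° → -176.7°, shortest Δλ = -22.5° (west) — does not cross 180°.
Leg 2: -176.7° → -35.0°, shortest Δλ = 141.7° (east) — does not cross 180°.
Leg 3: -35.0° → -135.7°, shortest Δλ = -100.7° (west) — does not cross 180°.
Total crossings: 0.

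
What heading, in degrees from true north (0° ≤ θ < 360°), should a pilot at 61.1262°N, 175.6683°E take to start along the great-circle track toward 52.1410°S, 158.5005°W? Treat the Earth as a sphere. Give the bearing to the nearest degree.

163°

Δλ = -158.5005 − 175.6683 = -334.1688°; wrapped into (−180°, 180°]: 25.8312°.
θ = atan2( sin Δλ · cos φ₂ , cos φ₁ · sin φ₂ − sin φ₁ · cos φ₂ · cos Δλ )
  = atan2(0.26741, -0.86497) = 162.821° → normalised to [0°, 360°): 162.821°.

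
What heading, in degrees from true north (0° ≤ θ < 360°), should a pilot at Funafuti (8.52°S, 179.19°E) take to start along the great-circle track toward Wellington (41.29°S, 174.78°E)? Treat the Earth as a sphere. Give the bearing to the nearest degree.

186°

Δλ = 174.78 − 179.19 = -4.41°.
θ = atan2( sin Δλ · cos φ₂ , cos φ₁ · sin φ₂ − sin φ₁ · cos φ₂ · cos Δλ )
  = atan2(-0.05778, -0.54160) = -173.911° → normalised to [0°, 360°): 186.089°.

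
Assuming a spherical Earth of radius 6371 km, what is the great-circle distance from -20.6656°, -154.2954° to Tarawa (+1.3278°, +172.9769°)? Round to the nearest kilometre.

Δλ = 172.9769 − -154.2954 = 327.2723°; wrapped into (−180°, 180°]: -32.7277°.
Δφ = 1.3278 − -20.6656 = 21.9934°.
a = sin²(Δφ/2) + cos φ₁ · cos φ₂ · sin²(Δλ/2) = 0.110634.
c = 2·atan2(√a, √(1−a)) = 0.67816 rad → d = 6371·c ≈ 4320.53 km.

4321 km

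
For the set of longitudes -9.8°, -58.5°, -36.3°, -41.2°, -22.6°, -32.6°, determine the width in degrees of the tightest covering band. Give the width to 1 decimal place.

48.7°

Sort the longitudes: -58.5°, -41.2°, -36.3°, -32.6°, -22.6°, -9.8°.
Eastward gaps between consecutive values (wrapping around): 17.3°, 4.9°, 3.7°, 10.0°, 12.8°, 311.3°.
Largest gap = 311.3° ⇒ minimal covering band is its complement: 360° − 311.3° = 48.7°.
Band runs from -58.5° eastward to -9.8°.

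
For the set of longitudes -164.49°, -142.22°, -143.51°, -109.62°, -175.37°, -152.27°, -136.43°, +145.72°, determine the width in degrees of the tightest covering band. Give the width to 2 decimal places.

Sort the longitudes: -175.37°, -164.49°, -152.27°, -143.51°, -142.22°, -136.43°, -109.62°, +145.72°.
Eastward gaps between consecutive values (wrapping around): 10.88°, 12.22°, 8.76°, 1.29°, 5.79°, 26.81°, 255.34°, 38.91°.
Largest gap = 255.34° ⇒ minimal covering band is its complement: 360° − 255.34° = 104.66°.
Band runs from +145.72° eastward to -109.62°, crossing the antimeridian.

104.66°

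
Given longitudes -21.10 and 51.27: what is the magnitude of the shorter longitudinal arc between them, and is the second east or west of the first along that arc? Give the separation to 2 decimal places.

Raw difference: 51.27 − -21.10 = 72.37°.
Normalise into (−180°, 180°]: 72.37° stays 72.37°.
Positive ⇒ the second point lies to the east; separation 72.37°.

72.37° east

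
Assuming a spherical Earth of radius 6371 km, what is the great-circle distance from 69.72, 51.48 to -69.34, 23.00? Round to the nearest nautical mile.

8428 nmi

Δλ = 23.00 − 51.48 = -28.48°.
Δφ = -69.34 − 69.72 = -139.06°.
a = sin²(Δφ/2) + cos φ₁ · cos φ₂ · sin²(Δλ/2) = 0.885098.
c = 2·atan2(√a, √(1−a)) = 2.44994 rad → d = 6371·c ≈ 15608.59 km ≈ 8427.97 nmi.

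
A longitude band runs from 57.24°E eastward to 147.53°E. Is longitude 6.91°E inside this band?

No

Band width going east from +57.24° to +147.53°: ((147.53 − 57.24) mod 360) = 90.29°.
Offset of +6.91° east of the west edge: ((6.91 − 57.24) mod 360) = 309.67°.
309.67° > 90.29° ⇒ outside.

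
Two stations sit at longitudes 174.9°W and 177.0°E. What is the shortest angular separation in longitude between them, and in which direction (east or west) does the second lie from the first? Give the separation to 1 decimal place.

Raw difference: 177.0 − -174.9 = 351.9°.
Normalise into (−180°, 180°]: 351.9° − 360° = -8.1°.
Negative ⇒ the second point lies to the west; separation 8.1°.

8.1° west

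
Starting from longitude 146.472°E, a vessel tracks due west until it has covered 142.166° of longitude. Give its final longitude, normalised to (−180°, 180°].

4.306°E

Start at +146.472°; shift −142.166° → +4.306°.
+4.306° already lies in (−180°, 180°].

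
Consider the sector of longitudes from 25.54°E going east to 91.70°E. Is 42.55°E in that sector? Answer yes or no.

Yes

Band width going east from +25.54° to +91.70°: ((91.70 − 25.54) mod 360) = 66.16°.
Offset of +42.55° east of the west edge: ((42.55 − 25.54) mod 360) = 17.01°.
17.01° ≤ 66.16° ⇒ inside.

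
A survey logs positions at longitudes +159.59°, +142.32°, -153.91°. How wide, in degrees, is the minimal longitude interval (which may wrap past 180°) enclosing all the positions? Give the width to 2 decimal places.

Sort the longitudes: -153.91°, +142.32°, +159.59°.
Eastward gaps between consecutive values (wrapping around): 296.23°, 17.27°, 46.50°.
Largest gap = 296.23° ⇒ minimal covering band is its complement: 360° − 296.23° = 63.77°.
Band runs from +142.32° eastward to -153.91°, crossing the antimeridian.

63.77°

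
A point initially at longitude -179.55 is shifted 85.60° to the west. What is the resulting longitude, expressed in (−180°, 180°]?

+94.85°

Start at -179.55°; shift −85.60° → -265.15°.
-265.15° lies outside (−180°, 180°]; add 360° → +94.85°.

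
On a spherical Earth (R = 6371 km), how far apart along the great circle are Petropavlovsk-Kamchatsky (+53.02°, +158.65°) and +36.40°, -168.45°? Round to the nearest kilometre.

Δλ = -168.45 − 158.65 = -327.10°; wrapped into (−180°, 180°]: 32.90°.
Δφ = 36.40 − 53.02 = -16.62°.
a = sin²(Δφ/2) + cos φ₁ · cos φ₂ · sin²(Δλ/2) = 0.059714.
c = 2·atan2(√a, √(1−a)) = 0.49373 rad → d = 6371·c ≈ 3145.56 km.

3146 km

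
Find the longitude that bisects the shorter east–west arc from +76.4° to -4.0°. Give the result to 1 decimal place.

+36.2°

Signed shortest Δλ from +76.4° to -4.0° is -80.4°.
Midpoint longitude = +76.4° + (-80.4°)/2 = +76.4° − 40.2° = +36.2°.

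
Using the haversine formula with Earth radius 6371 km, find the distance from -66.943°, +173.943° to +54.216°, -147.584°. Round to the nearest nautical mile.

7478 nmi

Δλ = -147.584 − 173.943 = -321.527°; wrapped into (−180°, 180°]: 38.473°.
Δφ = 54.216 − -66.943 = 121.159°.
a = sin²(Δφ/2) + cos φ₁ · cos φ₂ · sin²(Δλ/2) = 0.783566.
c = 2·atan2(√a, √(1−a)) = 2.17382 rad → d = 6371·c ≈ 13849.38 km ≈ 7478.07 nmi.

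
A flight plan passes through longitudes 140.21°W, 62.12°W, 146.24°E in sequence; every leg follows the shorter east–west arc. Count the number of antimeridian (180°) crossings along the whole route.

1

Leg 1: -140.21° → -62.12°, shortest Δλ = 78.09° (east) — does not cross 180°.
Leg 2: -62.12° → +146.24°, shortest Δλ = -151.64° (west) — crosses 180°.
Total crossings: 1.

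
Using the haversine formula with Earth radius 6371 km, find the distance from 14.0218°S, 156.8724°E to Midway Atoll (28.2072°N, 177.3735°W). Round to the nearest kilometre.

5453 km

Δλ = -177.3735 − 156.8724 = -334.2459°; wrapped into (−180°, 180°]: 25.7541°.
Δφ = 28.2072 − -14.0218 = 42.2290°.
a = sin²(Δφ/2) + cos φ₁ · cos φ₂ · sin²(Δλ/2) = 0.172232.
c = 2·atan2(√a, √(1−a)) = 0.85590 rad → d = 6371·c ≈ 5452.96 km.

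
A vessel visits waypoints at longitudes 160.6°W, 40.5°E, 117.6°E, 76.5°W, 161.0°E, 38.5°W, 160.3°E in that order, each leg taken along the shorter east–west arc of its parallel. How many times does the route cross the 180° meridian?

Leg 1: -160.6° → +40.5°, shortest Δλ = -158.9° (west) — crosses 180°.
Leg 2: +40.5° → +117.6°, shortest Δλ = 77.1° (east) — does not cross 180°.
Leg 3: +117.6° → -76.5°, shortest Δλ = 165.9° (east) — crosses 180°.
Leg 4: -76.5° → +161.0°, shortest Δλ = -122.5° (west) — crosses 180°.
Leg 5: +161.0° → -38.5°, shortest Δλ = 160.5° (east) — crosses 180°.
Leg 6: -38.5° → +160.3°, shortest Δλ = -161.2° (west) — crosses 180°.
Total crossings: 5.

5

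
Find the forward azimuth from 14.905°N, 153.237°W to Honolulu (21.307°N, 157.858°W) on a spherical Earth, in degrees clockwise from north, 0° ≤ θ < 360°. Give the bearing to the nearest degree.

326°

Δλ = -157.858 − -153.237 = -4.621°.
θ = atan2( sin Δλ · cos φ₂ , cos φ₁ · sin φ₂ − sin φ₁ · cos φ₂ · cos Δλ )
  = atan2(-0.07506, 0.11228) = -33.762° → normalised to [0°, 360°): 326.238°.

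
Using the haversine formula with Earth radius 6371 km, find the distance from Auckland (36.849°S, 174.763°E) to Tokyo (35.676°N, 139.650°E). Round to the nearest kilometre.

Δλ = 139.650 − 174.763 = -35.113°.
Δφ = 35.676 − -36.849 = 72.525°.
a = sin²(Δφ/2) + cos φ₁ · cos φ₂ · sin²(Δλ/2) = 0.409003.
c = 2·atan2(√a, √(1−a)) = 1.38778 rad → d = 6371·c ≈ 8841.56 km.

8842 km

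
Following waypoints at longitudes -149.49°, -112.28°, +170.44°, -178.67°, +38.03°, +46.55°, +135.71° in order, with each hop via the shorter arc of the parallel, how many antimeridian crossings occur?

Leg 1: -149.49° → -112.28°, shortest Δλ = 37.21° (east) — does not cross 180°.
Leg 2: -112.28° → +170.44°, shortest Δλ = -77.28° (west) — crosses 180°.
Leg 3: +170.44° → -178.67°, shortest Δλ = 10.89° (east) — crosses 180°.
Leg 4: -178.67° → +38.03°, shortest Δλ = -143.3° (west) — crosses 180°.
Leg 5: +38.03° → +46.55°, shortest Δλ = 8.52° (east) — does not cross 180°.
Leg 6: +46.55° → +135.71°, shortest Δλ = 89.16° (east) — does not cross 180°.
Total crossings: 3.

3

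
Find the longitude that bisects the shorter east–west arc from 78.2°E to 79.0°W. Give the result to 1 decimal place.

Signed shortest Δλ from +78.2° to -79.0° is -157.2°.
Midpoint longitude = +78.2° + (-157.2°)/2 = +78.2° − 78.6° = -0.4°.

0.4°W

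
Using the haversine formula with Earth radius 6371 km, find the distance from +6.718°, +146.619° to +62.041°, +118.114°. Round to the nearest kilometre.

6579 km

Δλ = 118.114 − 146.619 = -28.505°.
Δφ = 62.041 − 6.718 = 55.323°.
a = sin²(Δφ/2) + cos φ₁ · cos φ₂ · sin²(Δλ/2) = 0.243748.
c = 2·atan2(√a, √(1−a)) = 1.03270 rad → d = 6371·c ≈ 6579.31 km.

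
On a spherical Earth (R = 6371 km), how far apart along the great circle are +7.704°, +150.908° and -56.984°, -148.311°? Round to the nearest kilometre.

9041 km

Δλ = -148.311 − 150.908 = -299.219°; wrapped into (−180°, 180°]: 60.781°.
Δφ = -56.984 − 7.704 = -64.688°.
a = sin²(Δφ/2) + cos φ₁ · cos φ₂ · sin²(Δλ/2) = 0.424415.
c = 2·atan2(√a, √(1−a)) = 1.41904 rad → d = 6371·c ≈ 9040.73 km.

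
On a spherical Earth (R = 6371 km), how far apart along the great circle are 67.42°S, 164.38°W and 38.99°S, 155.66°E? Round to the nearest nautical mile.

2157 nmi

Δλ = 155.66 − -164.38 = 320.04°; wrapped into (−180°, 180°]: -39.96°.
Δφ = -38.99 − -67.42 = 28.43°.
a = sin²(Δφ/2) + cos φ₁ · cos φ₂ · sin²(Δλ/2) = 0.095145.
c = 2·atan2(√a, √(1−a)) = 0.62714 rad → d = 6371·c ≈ 3995.50 km ≈ 2157.40 nmi.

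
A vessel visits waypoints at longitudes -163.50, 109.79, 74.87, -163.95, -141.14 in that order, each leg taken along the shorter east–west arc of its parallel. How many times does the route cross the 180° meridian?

Leg 1: -163.50° → +109.79°, shortest Δλ = -86.71° (west) — crosses 180°.
Leg 2: +109.79° → +74.87°, shortest Δλ = -34.92° (west) — does not cross 180°.
Leg 3: +74.87° → -163.95°, shortest Δλ = 121.18° (east) — crosses 180°.
Leg 4: -163.95° → -141.14°, shortest Δλ = 22.81° (east) — does not cross 180°.
Total crossings: 2.

2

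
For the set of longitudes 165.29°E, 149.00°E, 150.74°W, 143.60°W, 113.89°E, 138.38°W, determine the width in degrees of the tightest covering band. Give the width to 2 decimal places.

107.73°

Sort the longitudes: -150.74°, -143.60°, -138.38°, +113.89°, +149.00°, +165.29°.
Eastward gaps between consecutive values (wrapping around): 7.14°, 5.22°, 252.27°, 35.11°, 16.29°, 43.97°.
Largest gap = 252.27° ⇒ minimal covering band is its complement: 360° − 252.27° = 107.73°.
Band runs from +113.89° eastward to -138.38°, crossing the antimeridian.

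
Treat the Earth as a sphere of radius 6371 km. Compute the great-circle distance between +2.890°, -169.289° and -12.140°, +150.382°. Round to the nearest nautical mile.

2570 nmi

Δλ = 150.382 − -169.289 = 319.671°; wrapped into (−180°, 180°]: -40.329°.
Δφ = -12.140 − 2.890 = -15.030°.
a = sin²(Δφ/2) + cos φ₁ · cos φ₂ · sin²(Δλ/2) = 0.133129.
c = 2·atan2(√a, √(1−a)) = 0.74698 rad → d = 6371·c ≈ 4759.03 km ≈ 2569.67 nmi.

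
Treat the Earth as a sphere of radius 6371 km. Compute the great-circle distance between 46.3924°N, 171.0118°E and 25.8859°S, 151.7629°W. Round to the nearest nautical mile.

4788 nmi

Δλ = -151.7629 − 171.0118 = -322.7747°; wrapped into (−180°, 180°]: 37.2253°.
Δφ = -25.8859 − 46.3924 = -72.2783°.
a = sin²(Δφ/2) + cos φ₁ · cos φ₂ · sin²(Δλ/2) = 0.411014.
c = 2·atan2(√a, √(1−a)) = 1.39187 rad → d = 6371·c ≈ 8867.61 km ≈ 4788.13 nmi.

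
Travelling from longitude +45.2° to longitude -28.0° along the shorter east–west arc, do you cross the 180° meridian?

No

Signed shortest Δλ = ((-28.0 − 45.2 + 180) mod 360) − 180 = -73.2°.
Going west by 73.2° from +45.2° reaches -28.0° without touching 180°.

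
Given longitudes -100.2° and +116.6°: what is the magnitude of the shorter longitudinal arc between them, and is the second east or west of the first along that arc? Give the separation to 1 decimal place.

143.2° west

Raw difference: 116.6 − -100.2 = 216.8°.
Normalise into (−180°, 180°]: 216.8° − 360° = -143.2°.
Negative ⇒ the second point lies to the west; separation 143.2°.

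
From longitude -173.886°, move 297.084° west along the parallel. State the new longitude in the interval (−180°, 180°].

Start at -173.886°; shift −297.084° → -470.970°.
-470.970° lies outside (−180°, 180°]; add 360° → -110.970°.

-110.970°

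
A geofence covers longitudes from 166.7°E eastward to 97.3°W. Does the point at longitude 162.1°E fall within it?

Band width going east from +166.7° to -97.3°: ((-97.3 − 166.7) mod 360) = 96.0°.
Offset of +162.1° east of the west edge: ((162.1 − 166.7) mod 360) = 355.4°.
355.4° > 96.0° ⇒ outside.

No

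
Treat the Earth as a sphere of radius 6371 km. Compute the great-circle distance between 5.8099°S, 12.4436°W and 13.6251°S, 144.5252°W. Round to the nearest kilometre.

Δλ = -144.5252 − -12.4436 = -132.0816°.
Δφ = -13.6251 − -5.8099 = -7.8152°.
a = sin²(Δφ/2) + cos φ₁ · cos φ₂ · sin²(Δλ/2) = 0.812068.
c = 2·atan2(√a, √(1−a)) = 2.24482 rad → d = 6371·c ≈ 14301.76 km.

14302 km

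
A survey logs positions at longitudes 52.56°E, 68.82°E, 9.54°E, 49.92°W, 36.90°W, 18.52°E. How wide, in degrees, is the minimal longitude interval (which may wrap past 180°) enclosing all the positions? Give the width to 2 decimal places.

Sort the longitudes: -49.92°, -36.90°, +9.54°, +18.52°, +52.56°, +68.82°.
Eastward gaps between consecutive values (wrapping around): 13.02°, 46.44°, 8.98°, 34.04°, 16.26°, 241.26°.
Largest gap = 241.26° ⇒ minimal covering band is its complement: 360° − 241.26° = 118.74°.
Band runs from -49.92° eastward to +68.82°.

118.74°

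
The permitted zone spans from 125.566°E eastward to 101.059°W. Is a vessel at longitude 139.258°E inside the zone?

Band width going east from +125.566° to -101.059°: ((-101.059 − 125.566) mod 360) = 133.375°.
Offset of +139.258° east of the west edge: ((139.258 − 125.566) mod 360) = 13.692°.
13.692° ≤ 133.375° ⇒ inside.

Yes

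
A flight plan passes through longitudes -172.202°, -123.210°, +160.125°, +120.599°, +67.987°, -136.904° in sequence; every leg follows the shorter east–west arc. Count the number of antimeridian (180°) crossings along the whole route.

2

Leg 1: -172.202° → -123.210°, shortest Δλ = 48.992° (east) — does not cross 180°.
Leg 2: -123.210° → +160.125°, shortest Δλ = -76.665° (west) — crosses 180°.
Leg 3: +160.125° → +120.599°, shortest Δλ = -39.526° (west) — does not cross 180°.
Leg 4: +120.599° → +67.987°, shortest Δλ = -52.612° (west) — does not cross 180°.
Leg 5: +67.987° → -136.904°, shortest Δλ = 155.109° (east) — crosses 180°.
Total crossings: 2.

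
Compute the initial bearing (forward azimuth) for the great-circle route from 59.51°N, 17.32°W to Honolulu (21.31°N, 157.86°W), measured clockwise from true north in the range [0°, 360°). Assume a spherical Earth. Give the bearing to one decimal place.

323.6°

Δλ = -157.86 − -17.32 = -140.54°.
θ = atan2( sin Δλ · cos φ₂ , cos φ₁ · sin φ₂ − sin φ₁ · cos φ₂ · cos Δλ )
  = atan2(-0.59209, 0.80421) = -36.362° → normalised to [0°, 360°): 323.638°.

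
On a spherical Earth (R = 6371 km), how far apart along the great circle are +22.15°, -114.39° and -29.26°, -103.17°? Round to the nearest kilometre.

Δλ = -103.17 − -114.39 = 11.22°.
Δφ = -29.26 − 22.15 = -51.41°.
a = sin²(Δφ/2) + cos φ₁ · cos φ₂ · sin²(Δλ/2) = 0.195850.
c = 2·atan2(√a, √(1−a)) = 0.91688 rad → d = 6371·c ≈ 5841.44 km.

5841 km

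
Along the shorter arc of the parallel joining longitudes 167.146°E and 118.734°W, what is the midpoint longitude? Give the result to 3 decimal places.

155.794°W

Signed shortest Δλ from +167.146° to -118.734° is +74.120°.
Midpoint longitude = +167.146° + (+74.120°)/2 = +167.146° + 37.060° = +204.206°.
Normalise into (−180°, 180°]: -155.794°.
(The naïve average (+167.146 + -118.734)/2 = 24.206° is on the wrong side of the globe.)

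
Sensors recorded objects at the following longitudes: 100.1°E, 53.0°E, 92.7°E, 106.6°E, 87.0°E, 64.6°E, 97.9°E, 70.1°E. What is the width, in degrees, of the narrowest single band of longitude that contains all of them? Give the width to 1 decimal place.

Sort the longitudes: +53.0°, +64.6°, +70.1°, +87.0°, +92.7°, +97.9°, +100.1°, +106.6°.
Eastward gaps between consecutive values (wrapping around): 11.6°, 5.5°, 16.9°, 5.7°, 5.2°, 2.2°, 6.5°, 306.4°.
Largest gap = 306.4° ⇒ minimal covering band is its complement: 360° − 306.4° = 53.6°.
Band runs from +53.0° eastward to +106.6°.

53.6°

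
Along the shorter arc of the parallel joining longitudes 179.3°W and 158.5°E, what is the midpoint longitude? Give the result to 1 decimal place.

Signed shortest Δλ from -179.3° to +158.5° is -22.2°.
Midpoint longitude = -179.3° + (-22.2°)/2 = -179.3° − 11.1° = -190.4°.
Normalise into (−180°, 180°]: +169.6°.
(The naïve average (-179.3 + +158.5)/2 = -10.4° is on the wrong side of the globe.)

169.6°E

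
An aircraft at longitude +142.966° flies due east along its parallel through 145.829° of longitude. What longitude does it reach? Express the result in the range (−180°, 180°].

-71.205°

Start at +142.966°; shift +145.829° → +288.795°.
+288.795° lies outside (−180°, 180°]; subtract 360° → -71.205°.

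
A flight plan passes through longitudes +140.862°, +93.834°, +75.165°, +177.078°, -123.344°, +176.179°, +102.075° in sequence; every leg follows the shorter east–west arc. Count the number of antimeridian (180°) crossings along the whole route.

Leg 1: +140.862° → +93.834°, shortest Δλ = -47.028° (west) — does not cross 180°.
Leg 2: +93.834° → +75.165°, shortest Δλ = -18.669° (west) — does not cross 180°.
Leg 3: +75.165° → +177.078°, shortest Δλ = 101.913° (east) — does not cross 180°.
Leg 4: +177.078° → -123.344°, shortest Δλ = 59.578° (east) — crosses 180°.
Leg 5: -123.344° → +176.179°, shortest Δλ = -60.477° (west) — crosses 180°.
Leg 6: +176.179° → +102.075°, shortest Δλ = -74.104° (west) — does not cross 180°.
Total crossings: 2.

2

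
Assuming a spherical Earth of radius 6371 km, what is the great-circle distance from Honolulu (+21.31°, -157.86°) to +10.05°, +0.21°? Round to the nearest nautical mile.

8523 nmi

Δλ = 0.21 − -157.86 = 158.07°.
Δφ = 10.05 − 21.31 = -11.26°.
a = sin²(Δφ/2) + cos φ₁ · cos φ₂ · sin²(Δλ/2) = 0.893768.
c = 2·atan2(√a, √(1−a)) = 2.47760 rad → d = 6371·c ≈ 15784.78 km ≈ 8523.10 nmi.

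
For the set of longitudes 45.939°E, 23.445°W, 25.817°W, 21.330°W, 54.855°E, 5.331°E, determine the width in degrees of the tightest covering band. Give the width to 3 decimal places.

80.672°

Sort the longitudes: -25.817°, -23.445°, -21.330°, +5.331°, +45.939°, +54.855°.
Eastward gaps between consecutive values (wrapping around): 2.372°, 2.115°, 26.661°, 40.608°, 8.916°, 279.328°.
Largest gap = 279.328° ⇒ minimal covering band is its complement: 360° − 279.328° = 80.672°.
Band runs from -25.817° eastward to +54.855°.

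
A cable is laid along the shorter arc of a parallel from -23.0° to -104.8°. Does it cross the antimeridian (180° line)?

No

Signed shortest Δλ = ((-104.8 − -23.0 + 180) mod 360) − 180 = -81.8°.
Going west by 81.8° from -23.0° reaches -104.8° without touching 180°.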